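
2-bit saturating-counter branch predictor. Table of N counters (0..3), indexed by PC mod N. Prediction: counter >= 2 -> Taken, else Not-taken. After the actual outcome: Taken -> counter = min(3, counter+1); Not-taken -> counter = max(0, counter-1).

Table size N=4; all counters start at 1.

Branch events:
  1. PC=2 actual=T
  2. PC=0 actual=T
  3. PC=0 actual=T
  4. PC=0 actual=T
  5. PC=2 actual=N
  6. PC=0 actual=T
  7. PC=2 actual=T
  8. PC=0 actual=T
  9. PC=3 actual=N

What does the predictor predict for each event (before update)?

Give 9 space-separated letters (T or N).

Ev 1: PC=2 idx=2 pred=N actual=T -> ctr[2]=2
Ev 2: PC=0 idx=0 pred=N actual=T -> ctr[0]=2
Ev 3: PC=0 idx=0 pred=T actual=T -> ctr[0]=3
Ev 4: PC=0 idx=0 pred=T actual=T -> ctr[0]=3
Ev 5: PC=2 idx=2 pred=T actual=N -> ctr[2]=1
Ev 6: PC=0 idx=0 pred=T actual=T -> ctr[0]=3
Ev 7: PC=2 idx=2 pred=N actual=T -> ctr[2]=2
Ev 8: PC=0 idx=0 pred=T actual=T -> ctr[0]=3
Ev 9: PC=3 idx=3 pred=N actual=N -> ctr[3]=0

Answer: N N T T T T N T N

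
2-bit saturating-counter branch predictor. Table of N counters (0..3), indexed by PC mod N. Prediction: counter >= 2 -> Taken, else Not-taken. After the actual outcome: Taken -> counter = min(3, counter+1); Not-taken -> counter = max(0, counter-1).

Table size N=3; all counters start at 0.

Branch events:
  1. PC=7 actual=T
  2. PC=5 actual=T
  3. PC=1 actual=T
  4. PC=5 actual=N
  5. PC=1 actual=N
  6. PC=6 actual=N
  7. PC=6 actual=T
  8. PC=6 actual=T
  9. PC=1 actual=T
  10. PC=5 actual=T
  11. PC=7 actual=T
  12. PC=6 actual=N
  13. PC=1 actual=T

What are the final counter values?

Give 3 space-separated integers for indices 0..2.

Ev 1: PC=7 idx=1 pred=N actual=T -> ctr[1]=1
Ev 2: PC=5 idx=2 pred=N actual=T -> ctr[2]=1
Ev 3: PC=1 idx=1 pred=N actual=T -> ctr[1]=2
Ev 4: PC=5 idx=2 pred=N actual=N -> ctr[2]=0
Ev 5: PC=1 idx=1 pred=T actual=N -> ctr[1]=1
Ev 6: PC=6 idx=0 pred=N actual=N -> ctr[0]=0
Ev 7: PC=6 idx=0 pred=N actual=T -> ctr[0]=1
Ev 8: PC=6 idx=0 pred=N actual=T -> ctr[0]=2
Ev 9: PC=1 idx=1 pred=N actual=T -> ctr[1]=2
Ev 10: PC=5 idx=2 pred=N actual=T -> ctr[2]=1
Ev 11: PC=7 idx=1 pred=T actual=T -> ctr[1]=3
Ev 12: PC=6 idx=0 pred=T actual=N -> ctr[0]=1
Ev 13: PC=1 idx=1 pred=T actual=T -> ctr[1]=3

Answer: 1 3 1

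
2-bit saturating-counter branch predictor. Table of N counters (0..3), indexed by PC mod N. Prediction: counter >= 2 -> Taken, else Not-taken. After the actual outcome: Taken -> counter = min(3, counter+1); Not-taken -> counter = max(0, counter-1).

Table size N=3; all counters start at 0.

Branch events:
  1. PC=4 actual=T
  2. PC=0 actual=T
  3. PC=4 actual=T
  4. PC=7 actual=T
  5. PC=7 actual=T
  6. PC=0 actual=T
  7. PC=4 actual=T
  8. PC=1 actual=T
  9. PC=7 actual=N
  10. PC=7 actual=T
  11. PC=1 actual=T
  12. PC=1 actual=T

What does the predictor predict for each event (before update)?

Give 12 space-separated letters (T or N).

Answer: N N N T T N T T T T T T

Derivation:
Ev 1: PC=4 idx=1 pred=N actual=T -> ctr[1]=1
Ev 2: PC=0 idx=0 pred=N actual=T -> ctr[0]=1
Ev 3: PC=4 idx=1 pred=N actual=T -> ctr[1]=2
Ev 4: PC=7 idx=1 pred=T actual=T -> ctr[1]=3
Ev 5: PC=7 idx=1 pred=T actual=T -> ctr[1]=3
Ev 6: PC=0 idx=0 pred=N actual=T -> ctr[0]=2
Ev 7: PC=4 idx=1 pred=T actual=T -> ctr[1]=3
Ev 8: PC=1 idx=1 pred=T actual=T -> ctr[1]=3
Ev 9: PC=7 idx=1 pred=T actual=N -> ctr[1]=2
Ev 10: PC=7 idx=1 pred=T actual=T -> ctr[1]=3
Ev 11: PC=1 idx=1 pred=T actual=T -> ctr[1]=3
Ev 12: PC=1 idx=1 pred=T actual=T -> ctr[1]=3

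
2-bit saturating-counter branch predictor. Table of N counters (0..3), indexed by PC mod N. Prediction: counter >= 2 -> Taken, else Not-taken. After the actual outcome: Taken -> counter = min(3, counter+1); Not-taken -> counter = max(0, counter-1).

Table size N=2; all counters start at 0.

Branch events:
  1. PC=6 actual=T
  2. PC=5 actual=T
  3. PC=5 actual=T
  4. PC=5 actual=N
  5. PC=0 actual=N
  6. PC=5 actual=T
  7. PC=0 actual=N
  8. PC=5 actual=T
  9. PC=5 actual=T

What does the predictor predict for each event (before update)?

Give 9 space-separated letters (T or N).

Ev 1: PC=6 idx=0 pred=N actual=T -> ctr[0]=1
Ev 2: PC=5 idx=1 pred=N actual=T -> ctr[1]=1
Ev 3: PC=5 idx=1 pred=N actual=T -> ctr[1]=2
Ev 4: PC=5 idx=1 pred=T actual=N -> ctr[1]=1
Ev 5: PC=0 idx=0 pred=N actual=N -> ctr[0]=0
Ev 6: PC=5 idx=1 pred=N actual=T -> ctr[1]=2
Ev 7: PC=0 idx=0 pred=N actual=N -> ctr[0]=0
Ev 8: PC=5 idx=1 pred=T actual=T -> ctr[1]=3
Ev 9: PC=5 idx=1 pred=T actual=T -> ctr[1]=3

Answer: N N N T N N N T T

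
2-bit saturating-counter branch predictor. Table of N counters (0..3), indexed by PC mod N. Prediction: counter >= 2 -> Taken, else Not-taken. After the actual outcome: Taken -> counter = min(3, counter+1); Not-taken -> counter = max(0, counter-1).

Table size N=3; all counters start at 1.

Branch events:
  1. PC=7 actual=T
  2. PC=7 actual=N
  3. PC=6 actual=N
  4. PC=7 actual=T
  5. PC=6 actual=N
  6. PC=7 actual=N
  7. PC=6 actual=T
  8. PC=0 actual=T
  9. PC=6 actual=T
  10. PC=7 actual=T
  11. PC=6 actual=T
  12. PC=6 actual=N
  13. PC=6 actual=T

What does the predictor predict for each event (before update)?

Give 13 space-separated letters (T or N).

Ev 1: PC=7 idx=1 pred=N actual=T -> ctr[1]=2
Ev 2: PC=7 idx=1 pred=T actual=N -> ctr[1]=1
Ev 3: PC=6 idx=0 pred=N actual=N -> ctr[0]=0
Ev 4: PC=7 idx=1 pred=N actual=T -> ctr[1]=2
Ev 5: PC=6 idx=0 pred=N actual=N -> ctr[0]=0
Ev 6: PC=7 idx=1 pred=T actual=N -> ctr[1]=1
Ev 7: PC=6 idx=0 pred=N actual=T -> ctr[0]=1
Ev 8: PC=0 idx=0 pred=N actual=T -> ctr[0]=2
Ev 9: PC=6 idx=0 pred=T actual=T -> ctr[0]=3
Ev 10: PC=7 idx=1 pred=N actual=T -> ctr[1]=2
Ev 11: PC=6 idx=0 pred=T actual=T -> ctr[0]=3
Ev 12: PC=6 idx=0 pred=T actual=N -> ctr[0]=2
Ev 13: PC=6 idx=0 pred=T actual=T -> ctr[0]=3

Answer: N T N N N T N N T N T T T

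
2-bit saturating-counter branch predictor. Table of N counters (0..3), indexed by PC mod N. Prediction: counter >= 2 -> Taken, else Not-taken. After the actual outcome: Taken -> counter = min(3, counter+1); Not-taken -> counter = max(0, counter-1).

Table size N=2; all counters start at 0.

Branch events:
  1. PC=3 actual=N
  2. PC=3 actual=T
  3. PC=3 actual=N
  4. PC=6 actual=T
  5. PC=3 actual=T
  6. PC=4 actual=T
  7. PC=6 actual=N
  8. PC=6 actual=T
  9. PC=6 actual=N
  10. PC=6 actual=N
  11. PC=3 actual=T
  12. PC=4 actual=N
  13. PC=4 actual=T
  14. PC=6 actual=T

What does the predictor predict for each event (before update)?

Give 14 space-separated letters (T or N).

Answer: N N N N N N T N T N N N N N

Derivation:
Ev 1: PC=3 idx=1 pred=N actual=N -> ctr[1]=0
Ev 2: PC=3 idx=1 pred=N actual=T -> ctr[1]=1
Ev 3: PC=3 idx=1 pred=N actual=N -> ctr[1]=0
Ev 4: PC=6 idx=0 pred=N actual=T -> ctr[0]=1
Ev 5: PC=3 idx=1 pred=N actual=T -> ctr[1]=1
Ev 6: PC=4 idx=0 pred=N actual=T -> ctr[0]=2
Ev 7: PC=6 idx=0 pred=T actual=N -> ctr[0]=1
Ev 8: PC=6 idx=0 pred=N actual=T -> ctr[0]=2
Ev 9: PC=6 idx=0 pred=T actual=N -> ctr[0]=1
Ev 10: PC=6 idx=0 pred=N actual=N -> ctr[0]=0
Ev 11: PC=3 idx=1 pred=N actual=T -> ctr[1]=2
Ev 12: PC=4 idx=0 pred=N actual=N -> ctr[0]=0
Ev 13: PC=4 idx=0 pred=N actual=T -> ctr[0]=1
Ev 14: PC=6 idx=0 pred=N actual=T -> ctr[0]=2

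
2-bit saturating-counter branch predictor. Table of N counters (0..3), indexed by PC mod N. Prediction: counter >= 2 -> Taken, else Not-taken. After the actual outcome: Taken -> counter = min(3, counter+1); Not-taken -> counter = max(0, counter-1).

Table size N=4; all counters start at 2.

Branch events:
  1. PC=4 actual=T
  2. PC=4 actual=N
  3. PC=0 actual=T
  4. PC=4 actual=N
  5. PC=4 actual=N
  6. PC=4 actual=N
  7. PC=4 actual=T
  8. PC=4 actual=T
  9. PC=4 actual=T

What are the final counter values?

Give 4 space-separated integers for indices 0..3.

Ev 1: PC=4 idx=0 pred=T actual=T -> ctr[0]=3
Ev 2: PC=4 idx=0 pred=T actual=N -> ctr[0]=2
Ev 3: PC=0 idx=0 pred=T actual=T -> ctr[0]=3
Ev 4: PC=4 idx=0 pred=T actual=N -> ctr[0]=2
Ev 5: PC=4 idx=0 pred=T actual=N -> ctr[0]=1
Ev 6: PC=4 idx=0 pred=N actual=N -> ctr[0]=0
Ev 7: PC=4 idx=0 pred=N actual=T -> ctr[0]=1
Ev 8: PC=4 idx=0 pred=N actual=T -> ctr[0]=2
Ev 9: PC=4 idx=0 pred=T actual=T -> ctr[0]=3

Answer: 3 2 2 2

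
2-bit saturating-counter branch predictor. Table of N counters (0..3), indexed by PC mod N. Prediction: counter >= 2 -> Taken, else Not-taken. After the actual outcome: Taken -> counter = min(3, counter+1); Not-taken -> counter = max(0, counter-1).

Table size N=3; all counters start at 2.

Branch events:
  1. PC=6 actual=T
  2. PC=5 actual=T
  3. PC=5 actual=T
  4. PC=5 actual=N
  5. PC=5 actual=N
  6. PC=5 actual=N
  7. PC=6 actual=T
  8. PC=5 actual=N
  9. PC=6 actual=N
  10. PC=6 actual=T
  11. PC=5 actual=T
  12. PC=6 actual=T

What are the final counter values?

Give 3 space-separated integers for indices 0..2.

Answer: 3 2 1

Derivation:
Ev 1: PC=6 idx=0 pred=T actual=T -> ctr[0]=3
Ev 2: PC=5 idx=2 pred=T actual=T -> ctr[2]=3
Ev 3: PC=5 idx=2 pred=T actual=T -> ctr[2]=3
Ev 4: PC=5 idx=2 pred=T actual=N -> ctr[2]=2
Ev 5: PC=5 idx=2 pred=T actual=N -> ctr[2]=1
Ev 6: PC=5 idx=2 pred=N actual=N -> ctr[2]=0
Ev 7: PC=6 idx=0 pred=T actual=T -> ctr[0]=3
Ev 8: PC=5 idx=2 pred=N actual=N -> ctr[2]=0
Ev 9: PC=6 idx=0 pred=T actual=N -> ctr[0]=2
Ev 10: PC=6 idx=0 pred=T actual=T -> ctr[0]=3
Ev 11: PC=5 idx=2 pred=N actual=T -> ctr[2]=1
Ev 12: PC=6 idx=0 pred=T actual=T -> ctr[0]=3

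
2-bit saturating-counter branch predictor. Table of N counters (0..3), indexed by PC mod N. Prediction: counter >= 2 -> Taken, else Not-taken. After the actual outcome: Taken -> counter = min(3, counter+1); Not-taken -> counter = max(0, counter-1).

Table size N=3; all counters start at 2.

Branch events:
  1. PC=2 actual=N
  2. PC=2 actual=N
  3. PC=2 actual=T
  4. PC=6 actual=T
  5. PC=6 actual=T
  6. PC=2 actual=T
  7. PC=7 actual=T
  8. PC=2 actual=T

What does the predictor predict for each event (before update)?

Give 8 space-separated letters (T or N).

Answer: T N N T T N T T

Derivation:
Ev 1: PC=2 idx=2 pred=T actual=N -> ctr[2]=1
Ev 2: PC=2 idx=2 pred=N actual=N -> ctr[2]=0
Ev 3: PC=2 idx=2 pred=N actual=T -> ctr[2]=1
Ev 4: PC=6 idx=0 pred=T actual=T -> ctr[0]=3
Ev 5: PC=6 idx=0 pred=T actual=T -> ctr[0]=3
Ev 6: PC=2 idx=2 pred=N actual=T -> ctr[2]=2
Ev 7: PC=7 idx=1 pred=T actual=T -> ctr[1]=3
Ev 8: PC=2 idx=2 pred=T actual=T -> ctr[2]=3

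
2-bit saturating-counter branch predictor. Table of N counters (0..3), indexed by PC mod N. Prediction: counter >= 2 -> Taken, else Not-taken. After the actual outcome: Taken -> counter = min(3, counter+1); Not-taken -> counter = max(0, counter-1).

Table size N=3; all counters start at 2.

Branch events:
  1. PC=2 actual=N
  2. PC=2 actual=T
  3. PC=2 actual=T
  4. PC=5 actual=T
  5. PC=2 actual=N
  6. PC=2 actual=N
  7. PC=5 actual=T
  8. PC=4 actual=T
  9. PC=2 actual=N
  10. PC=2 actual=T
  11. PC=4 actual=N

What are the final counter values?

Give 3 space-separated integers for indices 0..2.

Ev 1: PC=2 idx=2 pred=T actual=N -> ctr[2]=1
Ev 2: PC=2 idx=2 pred=N actual=T -> ctr[2]=2
Ev 3: PC=2 idx=2 pred=T actual=T -> ctr[2]=3
Ev 4: PC=5 idx=2 pred=T actual=T -> ctr[2]=3
Ev 5: PC=2 idx=2 pred=T actual=N -> ctr[2]=2
Ev 6: PC=2 idx=2 pred=T actual=N -> ctr[2]=1
Ev 7: PC=5 idx=2 pred=N actual=T -> ctr[2]=2
Ev 8: PC=4 idx=1 pred=T actual=T -> ctr[1]=3
Ev 9: PC=2 idx=2 pred=T actual=N -> ctr[2]=1
Ev 10: PC=2 idx=2 pred=N actual=T -> ctr[2]=2
Ev 11: PC=4 idx=1 pred=T actual=N -> ctr[1]=2

Answer: 2 2 2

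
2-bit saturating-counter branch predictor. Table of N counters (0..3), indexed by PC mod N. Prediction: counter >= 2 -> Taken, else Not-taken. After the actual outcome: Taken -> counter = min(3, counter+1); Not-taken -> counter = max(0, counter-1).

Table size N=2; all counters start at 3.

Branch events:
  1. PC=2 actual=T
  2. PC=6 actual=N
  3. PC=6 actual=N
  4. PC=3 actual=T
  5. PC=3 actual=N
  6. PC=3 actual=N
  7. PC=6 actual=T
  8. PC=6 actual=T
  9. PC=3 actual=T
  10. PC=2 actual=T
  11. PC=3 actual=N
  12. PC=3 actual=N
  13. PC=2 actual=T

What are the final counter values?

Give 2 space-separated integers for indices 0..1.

Answer: 3 0

Derivation:
Ev 1: PC=2 idx=0 pred=T actual=T -> ctr[0]=3
Ev 2: PC=6 idx=0 pred=T actual=N -> ctr[0]=2
Ev 3: PC=6 idx=0 pred=T actual=N -> ctr[0]=1
Ev 4: PC=3 idx=1 pred=T actual=T -> ctr[1]=3
Ev 5: PC=3 idx=1 pred=T actual=N -> ctr[1]=2
Ev 6: PC=3 idx=1 pred=T actual=N -> ctr[1]=1
Ev 7: PC=6 idx=0 pred=N actual=T -> ctr[0]=2
Ev 8: PC=6 idx=0 pred=T actual=T -> ctr[0]=3
Ev 9: PC=3 idx=1 pred=N actual=T -> ctr[1]=2
Ev 10: PC=2 idx=0 pred=T actual=T -> ctr[0]=3
Ev 11: PC=3 idx=1 pred=T actual=N -> ctr[1]=1
Ev 12: PC=3 idx=1 pred=N actual=N -> ctr[1]=0
Ev 13: PC=2 idx=0 pred=T actual=T -> ctr[0]=3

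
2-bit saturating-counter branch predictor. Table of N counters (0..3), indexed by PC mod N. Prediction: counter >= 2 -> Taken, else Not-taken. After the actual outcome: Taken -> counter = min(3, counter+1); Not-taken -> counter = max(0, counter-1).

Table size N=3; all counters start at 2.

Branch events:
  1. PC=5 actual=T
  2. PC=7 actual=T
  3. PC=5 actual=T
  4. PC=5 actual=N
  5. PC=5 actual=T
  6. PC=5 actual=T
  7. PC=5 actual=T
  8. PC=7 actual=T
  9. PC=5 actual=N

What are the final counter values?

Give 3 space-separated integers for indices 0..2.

Answer: 2 3 2

Derivation:
Ev 1: PC=5 idx=2 pred=T actual=T -> ctr[2]=3
Ev 2: PC=7 idx=1 pred=T actual=T -> ctr[1]=3
Ev 3: PC=5 idx=2 pred=T actual=T -> ctr[2]=3
Ev 4: PC=5 idx=2 pred=T actual=N -> ctr[2]=2
Ev 5: PC=5 idx=2 pred=T actual=T -> ctr[2]=3
Ev 6: PC=5 idx=2 pred=T actual=T -> ctr[2]=3
Ev 7: PC=5 idx=2 pred=T actual=T -> ctr[2]=3
Ev 8: PC=7 idx=1 pred=T actual=T -> ctr[1]=3
Ev 9: PC=5 idx=2 pred=T actual=N -> ctr[2]=2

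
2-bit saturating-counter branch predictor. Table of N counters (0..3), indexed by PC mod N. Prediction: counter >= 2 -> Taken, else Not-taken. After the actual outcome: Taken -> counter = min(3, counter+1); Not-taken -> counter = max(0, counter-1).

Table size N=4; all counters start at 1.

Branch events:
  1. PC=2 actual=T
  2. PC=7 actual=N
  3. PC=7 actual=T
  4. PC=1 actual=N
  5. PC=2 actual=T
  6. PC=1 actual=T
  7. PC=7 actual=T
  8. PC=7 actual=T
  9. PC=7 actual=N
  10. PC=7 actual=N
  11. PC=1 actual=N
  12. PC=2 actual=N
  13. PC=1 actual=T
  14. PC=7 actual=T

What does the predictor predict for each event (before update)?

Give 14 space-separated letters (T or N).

Answer: N N N N T N N T T T N T N N

Derivation:
Ev 1: PC=2 idx=2 pred=N actual=T -> ctr[2]=2
Ev 2: PC=7 idx=3 pred=N actual=N -> ctr[3]=0
Ev 3: PC=7 idx=3 pred=N actual=T -> ctr[3]=1
Ev 4: PC=1 idx=1 pred=N actual=N -> ctr[1]=0
Ev 5: PC=2 idx=2 pred=T actual=T -> ctr[2]=3
Ev 6: PC=1 idx=1 pred=N actual=T -> ctr[1]=1
Ev 7: PC=7 idx=3 pred=N actual=T -> ctr[3]=2
Ev 8: PC=7 idx=3 pred=T actual=T -> ctr[3]=3
Ev 9: PC=7 idx=3 pred=T actual=N -> ctr[3]=2
Ev 10: PC=7 idx=3 pred=T actual=N -> ctr[3]=1
Ev 11: PC=1 idx=1 pred=N actual=N -> ctr[1]=0
Ev 12: PC=2 idx=2 pred=T actual=N -> ctr[2]=2
Ev 13: PC=1 idx=1 pred=N actual=T -> ctr[1]=1
Ev 14: PC=7 idx=3 pred=N actual=T -> ctr[3]=2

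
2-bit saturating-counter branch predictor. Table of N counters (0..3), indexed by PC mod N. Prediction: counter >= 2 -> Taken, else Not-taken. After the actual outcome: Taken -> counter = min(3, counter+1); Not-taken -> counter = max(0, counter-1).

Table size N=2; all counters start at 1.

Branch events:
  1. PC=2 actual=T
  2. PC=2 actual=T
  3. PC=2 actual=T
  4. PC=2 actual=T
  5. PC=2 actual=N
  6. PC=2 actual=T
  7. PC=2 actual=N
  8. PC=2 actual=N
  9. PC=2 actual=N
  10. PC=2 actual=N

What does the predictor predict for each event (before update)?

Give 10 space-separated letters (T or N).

Ev 1: PC=2 idx=0 pred=N actual=T -> ctr[0]=2
Ev 2: PC=2 idx=0 pred=T actual=T -> ctr[0]=3
Ev 3: PC=2 idx=0 pred=T actual=T -> ctr[0]=3
Ev 4: PC=2 idx=0 pred=T actual=T -> ctr[0]=3
Ev 5: PC=2 idx=0 pred=T actual=N -> ctr[0]=2
Ev 6: PC=2 idx=0 pred=T actual=T -> ctr[0]=3
Ev 7: PC=2 idx=0 pred=T actual=N -> ctr[0]=2
Ev 8: PC=2 idx=0 pred=T actual=N -> ctr[0]=1
Ev 9: PC=2 idx=0 pred=N actual=N -> ctr[0]=0
Ev 10: PC=2 idx=0 pred=N actual=N -> ctr[0]=0

Answer: N T T T T T T T N N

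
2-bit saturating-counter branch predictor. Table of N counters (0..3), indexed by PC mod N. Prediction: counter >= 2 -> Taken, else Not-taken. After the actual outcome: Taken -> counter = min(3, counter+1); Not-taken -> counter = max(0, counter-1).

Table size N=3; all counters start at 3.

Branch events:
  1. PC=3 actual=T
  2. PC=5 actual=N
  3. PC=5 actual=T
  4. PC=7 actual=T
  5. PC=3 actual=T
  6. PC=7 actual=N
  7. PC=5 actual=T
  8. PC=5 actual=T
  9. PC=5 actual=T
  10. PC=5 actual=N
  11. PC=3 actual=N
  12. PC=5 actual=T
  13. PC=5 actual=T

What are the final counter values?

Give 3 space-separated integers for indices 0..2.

Ev 1: PC=3 idx=0 pred=T actual=T -> ctr[0]=3
Ev 2: PC=5 idx=2 pred=T actual=N -> ctr[2]=2
Ev 3: PC=5 idx=2 pred=T actual=T -> ctr[2]=3
Ev 4: PC=7 idx=1 pred=T actual=T -> ctr[1]=3
Ev 5: PC=3 idx=0 pred=T actual=T -> ctr[0]=3
Ev 6: PC=7 idx=1 pred=T actual=N -> ctr[1]=2
Ev 7: PC=5 idx=2 pred=T actual=T -> ctr[2]=3
Ev 8: PC=5 idx=2 pred=T actual=T -> ctr[2]=3
Ev 9: PC=5 idx=2 pred=T actual=T -> ctr[2]=3
Ev 10: PC=5 idx=2 pred=T actual=N -> ctr[2]=2
Ev 11: PC=3 idx=0 pred=T actual=N -> ctr[0]=2
Ev 12: PC=5 idx=2 pred=T actual=T -> ctr[2]=3
Ev 13: PC=5 idx=2 pred=T actual=T -> ctr[2]=3

Answer: 2 2 3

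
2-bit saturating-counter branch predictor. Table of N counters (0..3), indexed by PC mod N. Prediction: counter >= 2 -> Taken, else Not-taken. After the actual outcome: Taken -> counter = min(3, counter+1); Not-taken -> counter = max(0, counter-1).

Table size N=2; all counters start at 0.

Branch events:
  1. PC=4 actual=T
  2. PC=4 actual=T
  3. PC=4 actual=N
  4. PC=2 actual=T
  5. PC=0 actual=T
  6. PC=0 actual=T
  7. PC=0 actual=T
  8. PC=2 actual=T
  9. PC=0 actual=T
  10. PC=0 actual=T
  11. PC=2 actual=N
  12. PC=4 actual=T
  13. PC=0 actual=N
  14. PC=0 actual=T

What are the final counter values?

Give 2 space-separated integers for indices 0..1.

Ev 1: PC=4 idx=0 pred=N actual=T -> ctr[0]=1
Ev 2: PC=4 idx=0 pred=N actual=T -> ctr[0]=2
Ev 3: PC=4 idx=0 pred=T actual=N -> ctr[0]=1
Ev 4: PC=2 idx=0 pred=N actual=T -> ctr[0]=2
Ev 5: PC=0 idx=0 pred=T actual=T -> ctr[0]=3
Ev 6: PC=0 idx=0 pred=T actual=T -> ctr[0]=3
Ev 7: PC=0 idx=0 pred=T actual=T -> ctr[0]=3
Ev 8: PC=2 idx=0 pred=T actual=T -> ctr[0]=3
Ev 9: PC=0 idx=0 pred=T actual=T -> ctr[0]=3
Ev 10: PC=0 idx=0 pred=T actual=T -> ctr[0]=3
Ev 11: PC=2 idx=0 pred=T actual=N -> ctr[0]=2
Ev 12: PC=4 idx=0 pred=T actual=T -> ctr[0]=3
Ev 13: PC=0 idx=0 pred=T actual=N -> ctr[0]=2
Ev 14: PC=0 idx=0 pred=T actual=T -> ctr[0]=3

Answer: 3 0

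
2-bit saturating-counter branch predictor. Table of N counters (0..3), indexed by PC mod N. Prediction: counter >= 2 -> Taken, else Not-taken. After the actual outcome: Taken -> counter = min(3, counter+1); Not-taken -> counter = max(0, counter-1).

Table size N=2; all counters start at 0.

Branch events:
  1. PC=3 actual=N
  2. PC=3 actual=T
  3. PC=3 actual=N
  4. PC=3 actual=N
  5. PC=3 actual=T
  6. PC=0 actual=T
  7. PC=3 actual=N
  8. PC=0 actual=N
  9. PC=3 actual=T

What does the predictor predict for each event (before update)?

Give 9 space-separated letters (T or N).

Ev 1: PC=3 idx=1 pred=N actual=N -> ctr[1]=0
Ev 2: PC=3 idx=1 pred=N actual=T -> ctr[1]=1
Ev 3: PC=3 idx=1 pred=N actual=N -> ctr[1]=0
Ev 4: PC=3 idx=1 pred=N actual=N -> ctr[1]=0
Ev 5: PC=3 idx=1 pred=N actual=T -> ctr[1]=1
Ev 6: PC=0 idx=0 pred=N actual=T -> ctr[0]=1
Ev 7: PC=3 idx=1 pred=N actual=N -> ctr[1]=0
Ev 8: PC=0 idx=0 pred=N actual=N -> ctr[0]=0
Ev 9: PC=3 idx=1 pred=N actual=T -> ctr[1]=1

Answer: N N N N N N N N N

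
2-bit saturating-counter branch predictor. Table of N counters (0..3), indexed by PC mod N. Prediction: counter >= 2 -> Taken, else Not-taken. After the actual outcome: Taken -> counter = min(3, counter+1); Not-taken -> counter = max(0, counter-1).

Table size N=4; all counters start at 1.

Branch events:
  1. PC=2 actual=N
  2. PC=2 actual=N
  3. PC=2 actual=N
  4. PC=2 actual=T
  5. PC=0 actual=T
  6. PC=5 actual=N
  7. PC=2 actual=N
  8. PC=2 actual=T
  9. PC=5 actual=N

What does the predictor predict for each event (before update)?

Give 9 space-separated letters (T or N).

Ev 1: PC=2 idx=2 pred=N actual=N -> ctr[2]=0
Ev 2: PC=2 idx=2 pred=N actual=N -> ctr[2]=0
Ev 3: PC=2 idx=2 pred=N actual=N -> ctr[2]=0
Ev 4: PC=2 idx=2 pred=N actual=T -> ctr[2]=1
Ev 5: PC=0 idx=0 pred=N actual=T -> ctr[0]=2
Ev 6: PC=5 idx=1 pred=N actual=N -> ctr[1]=0
Ev 7: PC=2 idx=2 pred=N actual=N -> ctr[2]=0
Ev 8: PC=2 idx=2 pred=N actual=T -> ctr[2]=1
Ev 9: PC=5 idx=1 pred=N actual=N -> ctr[1]=0

Answer: N N N N N N N N N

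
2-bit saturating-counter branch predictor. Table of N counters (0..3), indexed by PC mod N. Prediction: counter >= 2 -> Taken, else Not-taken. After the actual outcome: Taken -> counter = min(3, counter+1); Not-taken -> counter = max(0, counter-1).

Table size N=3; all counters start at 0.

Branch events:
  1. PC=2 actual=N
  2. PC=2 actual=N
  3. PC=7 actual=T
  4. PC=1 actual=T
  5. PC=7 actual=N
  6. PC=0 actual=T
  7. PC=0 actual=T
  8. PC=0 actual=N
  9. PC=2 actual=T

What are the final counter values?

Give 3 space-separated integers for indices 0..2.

Answer: 1 1 1

Derivation:
Ev 1: PC=2 idx=2 pred=N actual=N -> ctr[2]=0
Ev 2: PC=2 idx=2 pred=N actual=N -> ctr[2]=0
Ev 3: PC=7 idx=1 pred=N actual=T -> ctr[1]=1
Ev 4: PC=1 idx=1 pred=N actual=T -> ctr[1]=2
Ev 5: PC=7 idx=1 pred=T actual=N -> ctr[1]=1
Ev 6: PC=0 idx=0 pred=N actual=T -> ctr[0]=1
Ev 7: PC=0 idx=0 pred=N actual=T -> ctr[0]=2
Ev 8: PC=0 idx=0 pred=T actual=N -> ctr[0]=1
Ev 9: PC=2 idx=2 pred=N actual=T -> ctr[2]=1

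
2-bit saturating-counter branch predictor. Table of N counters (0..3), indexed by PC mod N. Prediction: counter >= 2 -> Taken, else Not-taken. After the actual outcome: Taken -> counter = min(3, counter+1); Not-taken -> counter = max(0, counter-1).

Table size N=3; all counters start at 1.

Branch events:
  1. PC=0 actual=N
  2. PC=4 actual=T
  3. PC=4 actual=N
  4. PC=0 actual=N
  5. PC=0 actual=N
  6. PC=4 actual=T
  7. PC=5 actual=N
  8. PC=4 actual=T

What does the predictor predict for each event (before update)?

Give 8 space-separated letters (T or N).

Ev 1: PC=0 idx=0 pred=N actual=N -> ctr[0]=0
Ev 2: PC=4 idx=1 pred=N actual=T -> ctr[1]=2
Ev 3: PC=4 idx=1 pred=T actual=N -> ctr[1]=1
Ev 4: PC=0 idx=0 pred=N actual=N -> ctr[0]=0
Ev 5: PC=0 idx=0 pred=N actual=N -> ctr[0]=0
Ev 6: PC=4 idx=1 pred=N actual=T -> ctr[1]=2
Ev 7: PC=5 idx=2 pred=N actual=N -> ctr[2]=0
Ev 8: PC=4 idx=1 pred=T actual=T -> ctr[1]=3

Answer: N N T N N N N T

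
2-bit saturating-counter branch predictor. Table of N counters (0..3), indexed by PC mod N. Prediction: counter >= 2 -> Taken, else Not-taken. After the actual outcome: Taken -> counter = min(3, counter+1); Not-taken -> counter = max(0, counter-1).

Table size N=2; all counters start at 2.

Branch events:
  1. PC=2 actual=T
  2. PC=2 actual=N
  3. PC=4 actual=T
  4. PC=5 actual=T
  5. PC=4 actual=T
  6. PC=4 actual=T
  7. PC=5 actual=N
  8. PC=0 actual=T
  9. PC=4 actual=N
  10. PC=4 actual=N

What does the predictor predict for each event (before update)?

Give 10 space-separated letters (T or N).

Answer: T T T T T T T T T T

Derivation:
Ev 1: PC=2 idx=0 pred=T actual=T -> ctr[0]=3
Ev 2: PC=2 idx=0 pred=T actual=N -> ctr[0]=2
Ev 3: PC=4 idx=0 pred=T actual=T -> ctr[0]=3
Ev 4: PC=5 idx=1 pred=T actual=T -> ctr[1]=3
Ev 5: PC=4 idx=0 pred=T actual=T -> ctr[0]=3
Ev 6: PC=4 idx=0 pred=T actual=T -> ctr[0]=3
Ev 7: PC=5 idx=1 pred=T actual=N -> ctr[1]=2
Ev 8: PC=0 idx=0 pred=T actual=T -> ctr[0]=3
Ev 9: PC=4 idx=0 pred=T actual=N -> ctr[0]=2
Ev 10: PC=4 idx=0 pred=T actual=N -> ctr[0]=1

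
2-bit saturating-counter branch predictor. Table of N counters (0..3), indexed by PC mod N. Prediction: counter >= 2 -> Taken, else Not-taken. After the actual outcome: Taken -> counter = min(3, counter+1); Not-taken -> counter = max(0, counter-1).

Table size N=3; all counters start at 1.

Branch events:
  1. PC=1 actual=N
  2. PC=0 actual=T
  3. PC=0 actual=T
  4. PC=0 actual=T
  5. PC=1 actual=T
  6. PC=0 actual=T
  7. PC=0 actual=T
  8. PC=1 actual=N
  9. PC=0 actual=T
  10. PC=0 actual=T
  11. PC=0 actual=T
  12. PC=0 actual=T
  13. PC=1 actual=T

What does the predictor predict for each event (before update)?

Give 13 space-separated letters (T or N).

Answer: N N T T N T T N T T T T N

Derivation:
Ev 1: PC=1 idx=1 pred=N actual=N -> ctr[1]=0
Ev 2: PC=0 idx=0 pred=N actual=T -> ctr[0]=2
Ev 3: PC=0 idx=0 pred=T actual=T -> ctr[0]=3
Ev 4: PC=0 idx=0 pred=T actual=T -> ctr[0]=3
Ev 5: PC=1 idx=1 pred=N actual=T -> ctr[1]=1
Ev 6: PC=0 idx=0 pred=T actual=T -> ctr[0]=3
Ev 7: PC=0 idx=0 pred=T actual=T -> ctr[0]=3
Ev 8: PC=1 idx=1 pred=N actual=N -> ctr[1]=0
Ev 9: PC=0 idx=0 pred=T actual=T -> ctr[0]=3
Ev 10: PC=0 idx=0 pred=T actual=T -> ctr[0]=3
Ev 11: PC=0 idx=0 pred=T actual=T -> ctr[0]=3
Ev 12: PC=0 idx=0 pred=T actual=T -> ctr[0]=3
Ev 13: PC=1 idx=1 pred=N actual=T -> ctr[1]=1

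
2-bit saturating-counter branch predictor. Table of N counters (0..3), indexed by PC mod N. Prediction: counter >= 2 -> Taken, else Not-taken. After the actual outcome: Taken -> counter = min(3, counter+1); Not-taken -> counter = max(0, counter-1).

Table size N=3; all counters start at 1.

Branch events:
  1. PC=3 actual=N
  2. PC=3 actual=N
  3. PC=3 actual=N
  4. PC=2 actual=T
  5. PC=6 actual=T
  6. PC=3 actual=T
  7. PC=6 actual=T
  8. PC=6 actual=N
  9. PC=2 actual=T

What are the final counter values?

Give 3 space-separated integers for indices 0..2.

Answer: 2 1 3

Derivation:
Ev 1: PC=3 idx=0 pred=N actual=N -> ctr[0]=0
Ev 2: PC=3 idx=0 pred=N actual=N -> ctr[0]=0
Ev 3: PC=3 idx=0 pred=N actual=N -> ctr[0]=0
Ev 4: PC=2 idx=2 pred=N actual=T -> ctr[2]=2
Ev 5: PC=6 idx=0 pred=N actual=T -> ctr[0]=1
Ev 6: PC=3 idx=0 pred=N actual=T -> ctr[0]=2
Ev 7: PC=6 idx=0 pred=T actual=T -> ctr[0]=3
Ev 8: PC=6 idx=0 pred=T actual=N -> ctr[0]=2
Ev 9: PC=2 idx=2 pred=T actual=T -> ctr[2]=3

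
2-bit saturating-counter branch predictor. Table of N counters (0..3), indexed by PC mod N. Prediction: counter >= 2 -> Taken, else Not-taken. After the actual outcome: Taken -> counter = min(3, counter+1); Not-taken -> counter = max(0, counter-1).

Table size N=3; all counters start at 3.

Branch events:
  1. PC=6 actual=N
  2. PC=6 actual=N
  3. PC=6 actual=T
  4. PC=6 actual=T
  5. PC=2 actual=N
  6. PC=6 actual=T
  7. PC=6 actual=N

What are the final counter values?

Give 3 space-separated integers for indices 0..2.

Ev 1: PC=6 idx=0 pred=T actual=N -> ctr[0]=2
Ev 2: PC=6 idx=0 pred=T actual=N -> ctr[0]=1
Ev 3: PC=6 idx=0 pred=N actual=T -> ctr[0]=2
Ev 4: PC=6 idx=0 pred=T actual=T -> ctr[0]=3
Ev 5: PC=2 idx=2 pred=T actual=N -> ctr[2]=2
Ev 6: PC=6 idx=0 pred=T actual=T -> ctr[0]=3
Ev 7: PC=6 idx=0 pred=T actual=N -> ctr[0]=2

Answer: 2 3 2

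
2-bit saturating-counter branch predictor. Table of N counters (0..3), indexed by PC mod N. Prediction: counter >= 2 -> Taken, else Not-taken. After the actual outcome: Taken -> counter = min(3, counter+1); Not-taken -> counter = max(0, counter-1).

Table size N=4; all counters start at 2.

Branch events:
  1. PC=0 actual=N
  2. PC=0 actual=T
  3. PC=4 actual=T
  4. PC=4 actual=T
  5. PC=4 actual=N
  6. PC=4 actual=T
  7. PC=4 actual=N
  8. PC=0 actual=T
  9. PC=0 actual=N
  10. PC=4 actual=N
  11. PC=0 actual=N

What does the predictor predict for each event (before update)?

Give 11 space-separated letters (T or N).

Answer: T N T T T T T T T T N

Derivation:
Ev 1: PC=0 idx=0 pred=T actual=N -> ctr[0]=1
Ev 2: PC=0 idx=0 pred=N actual=T -> ctr[0]=2
Ev 3: PC=4 idx=0 pred=T actual=T -> ctr[0]=3
Ev 4: PC=4 idx=0 pred=T actual=T -> ctr[0]=3
Ev 5: PC=4 idx=0 pred=T actual=N -> ctr[0]=2
Ev 6: PC=4 idx=0 pred=T actual=T -> ctr[0]=3
Ev 7: PC=4 idx=0 pred=T actual=N -> ctr[0]=2
Ev 8: PC=0 idx=0 pred=T actual=T -> ctr[0]=3
Ev 9: PC=0 idx=0 pred=T actual=N -> ctr[0]=2
Ev 10: PC=4 idx=0 pred=T actual=N -> ctr[0]=1
Ev 11: PC=0 idx=0 pred=N actual=N -> ctr[0]=0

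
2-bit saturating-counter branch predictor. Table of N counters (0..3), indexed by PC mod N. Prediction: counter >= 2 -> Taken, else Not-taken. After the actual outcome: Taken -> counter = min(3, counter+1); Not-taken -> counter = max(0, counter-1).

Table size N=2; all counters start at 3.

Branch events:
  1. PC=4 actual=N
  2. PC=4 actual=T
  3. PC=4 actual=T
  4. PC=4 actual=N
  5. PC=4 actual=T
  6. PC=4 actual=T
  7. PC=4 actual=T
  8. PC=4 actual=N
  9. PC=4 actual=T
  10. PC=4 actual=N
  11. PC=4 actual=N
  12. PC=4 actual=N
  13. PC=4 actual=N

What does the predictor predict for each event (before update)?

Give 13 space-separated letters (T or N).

Ev 1: PC=4 idx=0 pred=T actual=N -> ctr[0]=2
Ev 2: PC=4 idx=0 pred=T actual=T -> ctr[0]=3
Ev 3: PC=4 idx=0 pred=T actual=T -> ctr[0]=3
Ev 4: PC=4 idx=0 pred=T actual=N -> ctr[0]=2
Ev 5: PC=4 idx=0 pred=T actual=T -> ctr[0]=3
Ev 6: PC=4 idx=0 pred=T actual=T -> ctr[0]=3
Ev 7: PC=4 idx=0 pred=T actual=T -> ctr[0]=3
Ev 8: PC=4 idx=0 pred=T actual=N -> ctr[0]=2
Ev 9: PC=4 idx=0 pred=T actual=T -> ctr[0]=3
Ev 10: PC=4 idx=0 pred=T actual=N -> ctr[0]=2
Ev 11: PC=4 idx=0 pred=T actual=N -> ctr[0]=1
Ev 12: PC=4 idx=0 pred=N actual=N -> ctr[0]=0
Ev 13: PC=4 idx=0 pred=N actual=N -> ctr[0]=0

Answer: T T T T T T T T T T T N N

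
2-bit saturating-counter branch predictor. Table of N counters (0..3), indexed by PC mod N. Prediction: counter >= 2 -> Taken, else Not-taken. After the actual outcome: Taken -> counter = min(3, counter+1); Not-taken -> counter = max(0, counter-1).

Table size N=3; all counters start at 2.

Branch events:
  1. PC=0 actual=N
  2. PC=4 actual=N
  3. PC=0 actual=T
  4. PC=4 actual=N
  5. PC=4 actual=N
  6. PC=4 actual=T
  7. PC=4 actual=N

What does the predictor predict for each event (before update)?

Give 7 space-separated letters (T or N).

Answer: T T N N N N N

Derivation:
Ev 1: PC=0 idx=0 pred=T actual=N -> ctr[0]=1
Ev 2: PC=4 idx=1 pred=T actual=N -> ctr[1]=1
Ev 3: PC=0 idx=0 pred=N actual=T -> ctr[0]=2
Ev 4: PC=4 idx=1 pred=N actual=N -> ctr[1]=0
Ev 5: PC=4 idx=1 pred=N actual=N -> ctr[1]=0
Ev 6: PC=4 idx=1 pred=N actual=T -> ctr[1]=1
Ev 7: PC=4 idx=1 pred=N actual=N -> ctr[1]=0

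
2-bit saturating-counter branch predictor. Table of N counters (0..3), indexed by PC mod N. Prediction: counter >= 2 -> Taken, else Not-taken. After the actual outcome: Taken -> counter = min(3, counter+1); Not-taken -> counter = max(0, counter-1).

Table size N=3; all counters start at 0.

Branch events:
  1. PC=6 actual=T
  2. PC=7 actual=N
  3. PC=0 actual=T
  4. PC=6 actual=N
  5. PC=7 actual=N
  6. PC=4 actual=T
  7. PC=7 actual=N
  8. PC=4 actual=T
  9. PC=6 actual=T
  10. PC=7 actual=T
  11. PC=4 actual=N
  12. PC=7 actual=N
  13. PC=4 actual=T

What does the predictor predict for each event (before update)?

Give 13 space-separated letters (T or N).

Ev 1: PC=6 idx=0 pred=N actual=T -> ctr[0]=1
Ev 2: PC=7 idx=1 pred=N actual=N -> ctr[1]=0
Ev 3: PC=0 idx=0 pred=N actual=T -> ctr[0]=2
Ev 4: PC=6 idx=0 pred=T actual=N -> ctr[0]=1
Ev 5: PC=7 idx=1 pred=N actual=N -> ctr[1]=0
Ev 6: PC=4 idx=1 pred=N actual=T -> ctr[1]=1
Ev 7: PC=7 idx=1 pred=N actual=N -> ctr[1]=0
Ev 8: PC=4 idx=1 pred=N actual=T -> ctr[1]=1
Ev 9: PC=6 idx=0 pred=N actual=T -> ctr[0]=2
Ev 10: PC=7 idx=1 pred=N actual=T -> ctr[1]=2
Ev 11: PC=4 idx=1 pred=T actual=N -> ctr[1]=1
Ev 12: PC=7 idx=1 pred=N actual=N -> ctr[1]=0
Ev 13: PC=4 idx=1 pred=N actual=T -> ctr[1]=1

Answer: N N N T N N N N N N T N N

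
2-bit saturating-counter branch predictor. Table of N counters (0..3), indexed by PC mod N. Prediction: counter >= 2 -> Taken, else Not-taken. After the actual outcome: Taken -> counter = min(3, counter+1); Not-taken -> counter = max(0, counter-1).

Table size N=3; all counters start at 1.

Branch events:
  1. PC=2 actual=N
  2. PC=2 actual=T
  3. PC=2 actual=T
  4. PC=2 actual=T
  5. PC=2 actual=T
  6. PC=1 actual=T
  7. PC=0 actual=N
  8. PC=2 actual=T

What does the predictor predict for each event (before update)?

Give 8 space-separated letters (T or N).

Ev 1: PC=2 idx=2 pred=N actual=N -> ctr[2]=0
Ev 2: PC=2 idx=2 pred=N actual=T -> ctr[2]=1
Ev 3: PC=2 idx=2 pred=N actual=T -> ctr[2]=2
Ev 4: PC=2 idx=2 pred=T actual=T -> ctr[2]=3
Ev 5: PC=2 idx=2 pred=T actual=T -> ctr[2]=3
Ev 6: PC=1 idx=1 pred=N actual=T -> ctr[1]=2
Ev 7: PC=0 idx=0 pred=N actual=N -> ctr[0]=0
Ev 8: PC=2 idx=2 pred=T actual=T -> ctr[2]=3

Answer: N N N T T N N T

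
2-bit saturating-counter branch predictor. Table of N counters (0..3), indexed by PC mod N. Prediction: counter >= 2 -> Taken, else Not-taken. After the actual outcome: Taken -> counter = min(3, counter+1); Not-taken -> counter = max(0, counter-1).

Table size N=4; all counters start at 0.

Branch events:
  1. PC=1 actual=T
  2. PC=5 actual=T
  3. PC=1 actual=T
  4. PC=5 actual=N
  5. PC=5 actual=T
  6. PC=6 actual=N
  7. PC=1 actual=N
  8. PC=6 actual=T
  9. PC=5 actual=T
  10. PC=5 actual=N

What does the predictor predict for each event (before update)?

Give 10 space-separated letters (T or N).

Answer: N N T T T N T N T T

Derivation:
Ev 1: PC=1 idx=1 pred=N actual=T -> ctr[1]=1
Ev 2: PC=5 idx=1 pred=N actual=T -> ctr[1]=2
Ev 3: PC=1 idx=1 pred=T actual=T -> ctr[1]=3
Ev 4: PC=5 idx=1 pred=T actual=N -> ctr[1]=2
Ev 5: PC=5 idx=1 pred=T actual=T -> ctr[1]=3
Ev 6: PC=6 idx=2 pred=N actual=N -> ctr[2]=0
Ev 7: PC=1 idx=1 pred=T actual=N -> ctr[1]=2
Ev 8: PC=6 idx=2 pred=N actual=T -> ctr[2]=1
Ev 9: PC=5 idx=1 pred=T actual=T -> ctr[1]=3
Ev 10: PC=5 idx=1 pred=T actual=N -> ctr[1]=2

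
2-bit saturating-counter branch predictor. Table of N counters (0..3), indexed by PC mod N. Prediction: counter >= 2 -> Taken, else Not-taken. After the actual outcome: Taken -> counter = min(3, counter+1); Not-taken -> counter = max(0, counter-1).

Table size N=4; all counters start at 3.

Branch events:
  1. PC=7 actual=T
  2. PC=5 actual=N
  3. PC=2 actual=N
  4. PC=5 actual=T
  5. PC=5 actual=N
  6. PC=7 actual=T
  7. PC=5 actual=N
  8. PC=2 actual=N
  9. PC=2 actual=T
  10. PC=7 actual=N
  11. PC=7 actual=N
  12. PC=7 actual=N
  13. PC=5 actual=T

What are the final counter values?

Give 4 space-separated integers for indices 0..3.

Answer: 3 2 2 0

Derivation:
Ev 1: PC=7 idx=3 pred=T actual=T -> ctr[3]=3
Ev 2: PC=5 idx=1 pred=T actual=N -> ctr[1]=2
Ev 3: PC=2 idx=2 pred=T actual=N -> ctr[2]=2
Ev 4: PC=5 idx=1 pred=T actual=T -> ctr[1]=3
Ev 5: PC=5 idx=1 pred=T actual=N -> ctr[1]=2
Ev 6: PC=7 idx=3 pred=T actual=T -> ctr[3]=3
Ev 7: PC=5 idx=1 pred=T actual=N -> ctr[1]=1
Ev 8: PC=2 idx=2 pred=T actual=N -> ctr[2]=1
Ev 9: PC=2 idx=2 pred=N actual=T -> ctr[2]=2
Ev 10: PC=7 idx=3 pred=T actual=N -> ctr[3]=2
Ev 11: PC=7 idx=3 pred=T actual=N -> ctr[3]=1
Ev 12: PC=7 idx=3 pred=N actual=N -> ctr[3]=0
Ev 13: PC=5 idx=1 pred=N actual=T -> ctr[1]=2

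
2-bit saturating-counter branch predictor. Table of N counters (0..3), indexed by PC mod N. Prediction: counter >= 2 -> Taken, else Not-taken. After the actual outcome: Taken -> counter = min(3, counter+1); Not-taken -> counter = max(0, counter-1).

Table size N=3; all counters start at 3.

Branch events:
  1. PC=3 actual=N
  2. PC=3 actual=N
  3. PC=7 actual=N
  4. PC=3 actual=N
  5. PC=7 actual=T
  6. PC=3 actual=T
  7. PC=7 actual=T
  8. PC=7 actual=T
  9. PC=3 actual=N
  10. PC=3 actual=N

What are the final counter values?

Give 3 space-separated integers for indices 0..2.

Ev 1: PC=3 idx=0 pred=T actual=N -> ctr[0]=2
Ev 2: PC=3 idx=0 pred=T actual=N -> ctr[0]=1
Ev 3: PC=7 idx=1 pred=T actual=N -> ctr[1]=2
Ev 4: PC=3 idx=0 pred=N actual=N -> ctr[0]=0
Ev 5: PC=7 idx=1 pred=T actual=T -> ctr[1]=3
Ev 6: PC=3 idx=0 pred=N actual=T -> ctr[0]=1
Ev 7: PC=7 idx=1 pred=T actual=T -> ctr[1]=3
Ev 8: PC=7 idx=1 pred=T actual=T -> ctr[1]=3
Ev 9: PC=3 idx=0 pred=N actual=N -> ctr[0]=0
Ev 10: PC=3 idx=0 pred=N actual=N -> ctr[0]=0

Answer: 0 3 3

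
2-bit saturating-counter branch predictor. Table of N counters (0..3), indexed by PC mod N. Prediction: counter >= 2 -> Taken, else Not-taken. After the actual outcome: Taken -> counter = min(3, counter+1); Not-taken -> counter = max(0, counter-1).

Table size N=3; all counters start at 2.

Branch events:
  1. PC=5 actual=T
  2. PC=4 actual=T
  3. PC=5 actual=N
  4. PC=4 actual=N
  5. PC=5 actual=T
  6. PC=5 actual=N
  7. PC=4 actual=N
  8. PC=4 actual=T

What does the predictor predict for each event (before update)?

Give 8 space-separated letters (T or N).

Ev 1: PC=5 idx=2 pred=T actual=T -> ctr[2]=3
Ev 2: PC=4 idx=1 pred=T actual=T -> ctr[1]=3
Ev 3: PC=5 idx=2 pred=T actual=N -> ctr[2]=2
Ev 4: PC=4 idx=1 pred=T actual=N -> ctr[1]=2
Ev 5: PC=5 idx=2 pred=T actual=T -> ctr[2]=3
Ev 6: PC=5 idx=2 pred=T actual=N -> ctr[2]=2
Ev 7: PC=4 idx=1 pred=T actual=N -> ctr[1]=1
Ev 8: PC=4 idx=1 pred=N actual=T -> ctr[1]=2

Answer: T T T T T T T N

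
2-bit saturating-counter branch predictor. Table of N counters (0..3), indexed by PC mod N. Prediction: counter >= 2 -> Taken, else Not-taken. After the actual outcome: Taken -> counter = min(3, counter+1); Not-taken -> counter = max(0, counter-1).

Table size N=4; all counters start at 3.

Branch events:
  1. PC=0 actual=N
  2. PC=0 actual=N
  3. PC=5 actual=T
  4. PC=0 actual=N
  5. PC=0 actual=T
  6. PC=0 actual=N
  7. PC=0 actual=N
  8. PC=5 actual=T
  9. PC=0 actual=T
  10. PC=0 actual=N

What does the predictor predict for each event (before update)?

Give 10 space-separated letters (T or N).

Answer: T T T N N N N T N N

Derivation:
Ev 1: PC=0 idx=0 pred=T actual=N -> ctr[0]=2
Ev 2: PC=0 idx=0 pred=T actual=N -> ctr[0]=1
Ev 3: PC=5 idx=1 pred=T actual=T -> ctr[1]=3
Ev 4: PC=0 idx=0 pred=N actual=N -> ctr[0]=0
Ev 5: PC=0 idx=0 pred=N actual=T -> ctr[0]=1
Ev 6: PC=0 idx=0 pred=N actual=N -> ctr[0]=0
Ev 7: PC=0 idx=0 pred=N actual=N -> ctr[0]=0
Ev 8: PC=5 idx=1 pred=T actual=T -> ctr[1]=3
Ev 9: PC=0 idx=0 pred=N actual=T -> ctr[0]=1
Ev 10: PC=0 idx=0 pred=N actual=N -> ctr[0]=0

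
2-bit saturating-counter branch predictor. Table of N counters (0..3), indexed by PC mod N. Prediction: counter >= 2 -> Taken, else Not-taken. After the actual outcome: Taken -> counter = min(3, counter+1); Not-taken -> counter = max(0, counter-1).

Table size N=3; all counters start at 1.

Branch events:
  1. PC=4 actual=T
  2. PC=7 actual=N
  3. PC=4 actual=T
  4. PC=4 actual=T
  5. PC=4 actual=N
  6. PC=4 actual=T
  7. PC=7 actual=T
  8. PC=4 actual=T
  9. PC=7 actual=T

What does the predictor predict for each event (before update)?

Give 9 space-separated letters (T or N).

Ev 1: PC=4 idx=1 pred=N actual=T -> ctr[1]=2
Ev 2: PC=7 idx=1 pred=T actual=N -> ctr[1]=1
Ev 3: PC=4 idx=1 pred=N actual=T -> ctr[1]=2
Ev 4: PC=4 idx=1 pred=T actual=T -> ctr[1]=3
Ev 5: PC=4 idx=1 pred=T actual=N -> ctr[1]=2
Ev 6: PC=4 idx=1 pred=T actual=T -> ctr[1]=3
Ev 7: PC=7 idx=1 pred=T actual=T -> ctr[1]=3
Ev 8: PC=4 idx=1 pred=T actual=T -> ctr[1]=3
Ev 9: PC=7 idx=1 pred=T actual=T -> ctr[1]=3

Answer: N T N T T T T T T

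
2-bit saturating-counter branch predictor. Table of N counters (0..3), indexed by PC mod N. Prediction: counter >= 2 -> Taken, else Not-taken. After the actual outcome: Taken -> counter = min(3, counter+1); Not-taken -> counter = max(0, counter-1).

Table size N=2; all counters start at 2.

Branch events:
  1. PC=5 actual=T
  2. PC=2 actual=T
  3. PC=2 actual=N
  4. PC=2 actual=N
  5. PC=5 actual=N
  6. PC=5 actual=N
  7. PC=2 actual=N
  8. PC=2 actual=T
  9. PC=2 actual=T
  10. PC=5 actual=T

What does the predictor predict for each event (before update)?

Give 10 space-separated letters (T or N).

Ev 1: PC=5 idx=1 pred=T actual=T -> ctr[1]=3
Ev 2: PC=2 idx=0 pred=T actual=T -> ctr[0]=3
Ev 3: PC=2 idx=0 pred=T actual=N -> ctr[0]=2
Ev 4: PC=2 idx=0 pred=T actual=N -> ctr[0]=1
Ev 5: PC=5 idx=1 pred=T actual=N -> ctr[1]=2
Ev 6: PC=5 idx=1 pred=T actual=N -> ctr[1]=1
Ev 7: PC=2 idx=0 pred=N actual=N -> ctr[0]=0
Ev 8: PC=2 idx=0 pred=N actual=T -> ctr[0]=1
Ev 9: PC=2 idx=0 pred=N actual=T -> ctr[0]=2
Ev 10: PC=5 idx=1 pred=N actual=T -> ctr[1]=2

Answer: T T T T T T N N N N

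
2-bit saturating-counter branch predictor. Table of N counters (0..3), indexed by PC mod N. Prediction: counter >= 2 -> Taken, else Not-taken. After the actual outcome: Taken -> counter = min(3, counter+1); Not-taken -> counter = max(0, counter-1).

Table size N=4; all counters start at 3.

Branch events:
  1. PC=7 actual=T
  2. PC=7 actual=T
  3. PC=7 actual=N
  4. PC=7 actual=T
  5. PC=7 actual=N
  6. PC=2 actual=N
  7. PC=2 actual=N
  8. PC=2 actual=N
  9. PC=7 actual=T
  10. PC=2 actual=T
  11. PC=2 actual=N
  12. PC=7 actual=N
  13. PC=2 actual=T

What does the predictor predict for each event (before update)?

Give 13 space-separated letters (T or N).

Answer: T T T T T T T N T N N T N

Derivation:
Ev 1: PC=7 idx=3 pred=T actual=T -> ctr[3]=3
Ev 2: PC=7 idx=3 pred=T actual=T -> ctr[3]=3
Ev 3: PC=7 idx=3 pred=T actual=N -> ctr[3]=2
Ev 4: PC=7 idx=3 pred=T actual=T -> ctr[3]=3
Ev 5: PC=7 idx=3 pred=T actual=N -> ctr[3]=2
Ev 6: PC=2 idx=2 pred=T actual=N -> ctr[2]=2
Ev 7: PC=2 idx=2 pred=T actual=N -> ctr[2]=1
Ev 8: PC=2 idx=2 pred=N actual=N -> ctr[2]=0
Ev 9: PC=7 idx=3 pred=T actual=T -> ctr[3]=3
Ev 10: PC=2 idx=2 pred=N actual=T -> ctr[2]=1
Ev 11: PC=2 idx=2 pred=N actual=N -> ctr[2]=0
Ev 12: PC=7 idx=3 pred=T actual=N -> ctr[3]=2
Ev 13: PC=2 idx=2 pred=N actual=T -> ctr[2]=1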